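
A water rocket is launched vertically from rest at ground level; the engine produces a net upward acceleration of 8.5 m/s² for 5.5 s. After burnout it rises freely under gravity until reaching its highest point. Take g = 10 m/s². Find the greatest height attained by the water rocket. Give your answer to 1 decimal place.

Phase 1 (powered ascent): v₀ = 0 m/s, a = 8.5 m/s².
v = v₀ + at = 0 + (8.5)(5.5) = 46.8 m/s
Δx = v₀t + ½at² = 0·5.5 + 0.5·8.5·5.5² = 129 m

Phase 2 (coasting upward): v₀ = 46.8 m/s, a = -10 m/s².
v = v₀ + at → t = (0 − 46.8) / -10 = 4.67 s
v² = v₀² + 2aΔx → Δx = (0² − 46.8²)/(2·-10) = 109 m
Maximum height = 129 + 109 = 238 m

237.8 m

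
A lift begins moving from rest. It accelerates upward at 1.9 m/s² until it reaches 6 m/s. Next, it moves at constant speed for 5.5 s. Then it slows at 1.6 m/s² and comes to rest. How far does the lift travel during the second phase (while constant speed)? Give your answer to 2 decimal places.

33.00 m

Phase 1 (accelerating): v₀ = 0 m/s, a = 1.9 m/s².
v = v₀ + at → t = (6 − 0) / 1.9 = 3.16 s
v² = v₀² + 2aΔx → Δx = (6² − 0²)/(2·1.9) = 9.47 m

Phase 2 (constant speed): v₀ = 6.00 m/s, a = 0 m/s².
v = v₀ + at = 6.00 + (0)(5.5) = 6.00 m/s
Δx = v₀t + ½at² = 6.00·5.5 + 0.5·0·5.5² = 33.0 m
Distance in phase 2 = 33.0 m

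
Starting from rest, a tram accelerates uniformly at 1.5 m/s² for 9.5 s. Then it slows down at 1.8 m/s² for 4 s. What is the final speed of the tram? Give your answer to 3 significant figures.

Phase 1 (accelerating): v₀ = 0 m/s, a = 1.5 m/s².
v = v₀ + at = 0 + (1.5)(9.5) = 14.2 m/s
Δx = v₀t + ½at² = 0·9.5 + 0.5·1.5·9.5² = 67.7 m

Phase 2 (decelerating): v₀ = 14.2 m/s, a = -1.8 m/s².
v = v₀ + at = 14.2 + (-1.8)(4) = 7.05 m/s
Δx = v₀t + ½at² = 14.2·4 + 0.5·-1.8·4² = 42.6 m
Final speed = 7.05 m/s

7.05 m/s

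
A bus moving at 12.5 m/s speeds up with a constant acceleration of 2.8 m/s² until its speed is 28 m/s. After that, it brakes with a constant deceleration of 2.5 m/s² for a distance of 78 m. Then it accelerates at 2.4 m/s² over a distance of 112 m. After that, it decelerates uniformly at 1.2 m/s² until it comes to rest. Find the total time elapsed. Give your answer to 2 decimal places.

38.68 s

Phase 1 (accelerating): v₀ = 12.5 m/s, a = 2.8 m/s².
v = v₀ + at → t = (28 − 12.5) / 2.8 = 5.54 s
v² = v₀² + 2aΔx → Δx = (28² − 12.5²)/(2·2.8) = 112 m

Phase 2 (decelerating): v₀ = 28.0 m/s, a = -2.5 m/s².
v² = v₀² + 2aΔx = 28.0² + 2·-2.5·78 = 394 → v = 19.8 m/s
t = (v − v₀)/a = (19.8 − 28.0)/-2.5 = 3.26 s

Phase 3 (accelerating): v₀ = 19.8 m/s, a = 2.4 m/s².
v² = v₀² + 2aΔx = 19.8² + 2·2.4·112 = 932 → v = 30.5 m/s
t = (v − v₀)/a = (30.5 − 19.8)/2.4 = 4.45 s

Phase 4 (decelerating): v₀ = 30.5 m/s, a = -1.2 m/s².
v = v₀ + at → t = (0 − 30.5) / -1.2 = 25.4 s
v² = v₀² + 2aΔx → Δx = (0² − 30.5²)/(2·-1.2) = 388 m
Total time = 5.54 + 3.26 + 4.45 + 25.4 = 38.7 s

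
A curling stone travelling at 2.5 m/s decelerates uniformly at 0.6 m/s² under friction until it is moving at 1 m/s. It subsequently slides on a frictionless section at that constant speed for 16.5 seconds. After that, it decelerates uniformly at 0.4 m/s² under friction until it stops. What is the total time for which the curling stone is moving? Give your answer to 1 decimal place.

Phase 1 (decelerating): v₀ = 2.50 m/s, a = -0.6 m/s².
v = v₀ + at → t = (1 − 2.50) / -0.6 = 2.50 s
v² = v₀² + 2aΔx → Δx = (1² − 2.50²)/(2·-0.6) = 4.38 m

Phase 2 (constant speed): v₀ = 1.00 m/s, a = 0 m/s².
v = v₀ + at = 1.00 + (0)(16.5) = 1.00 m/s
Δx = v₀t + ½at² = 1.00·16.5 + 0.5·0·16.5² = 16.5 m

Phase 3 (decelerating): v₀ = 1.00 m/s, a = -0.4 m/s².
v = v₀ + at → t = (0 − 1.00) / -0.4 = 2.50 s
v² = v₀² + 2aΔx → Δx = (0² − 1.00²)/(2·-0.4) = 1.25 m
Total time = 2.50 + 16.5 + 2.50 = 21.5 s

21.5 s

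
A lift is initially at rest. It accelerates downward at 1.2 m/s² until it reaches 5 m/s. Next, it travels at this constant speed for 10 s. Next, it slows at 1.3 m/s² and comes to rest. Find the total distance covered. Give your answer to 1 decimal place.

Phase 1 (accelerating): v₀ = 0 m/s, a = 1.2 m/s².
v = v₀ + at → t = (5 − 0) / 1.2 = 4.17 s
v² = v₀² + 2aΔx → Δx = (5² − 0²)/(2·1.2) = 10.4 m

Phase 2 (constant speed): v₀ = 5.00 m/s, a = 0 m/s².
v = v₀ + at = 5.00 + (0)(10) = 5.00 m/s
Δx = v₀t + ½at² = 5.00·10 + 0.5·0·10² = 50.0 m

Phase 3 (decelerating): v₀ = 5.00 m/s, a = -1.3 m/s².
v = v₀ + at → t = (0 − 5.00) / -1.3 = 3.85 s
v² = v₀² + 2aΔx → Δx = (0² − 5.00²)/(2·-1.3) = 9.62 m
Total distance = 10.4 + 50.0 + 9.62 = 70.0 m

70.0 m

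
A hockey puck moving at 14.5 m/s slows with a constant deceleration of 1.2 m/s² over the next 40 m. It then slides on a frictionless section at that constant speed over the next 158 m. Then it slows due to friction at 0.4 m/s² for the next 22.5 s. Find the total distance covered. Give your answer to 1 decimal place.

Phase 1 (decelerating): v₀ = 14.5 m/s, a = -1.2 m/s².
v² = v₀² + 2aΔx = 14.5² + 2·-1.2·40 = 114 → v = 10.7 m/s
t = (v − v₀)/a = (10.7 − 14.5)/-1.2 = 3.18 s

Phase 2 (constant speed): v₀ = 10.7 m/s, a = 0 m/s².
Constant speed: t = d/v = 158/10.7 = 14.8 s

Phase 3 (decelerating): v₀ = 10.7 m/s, a = -0.4 m/s².
v = v₀ + at = 10.7 + (-0.4)(22.5) = 1.69 m/s
Δx = v₀t + ½at² = 10.7·22.5 + 0.5·-0.4·22.5² = 139 m
Total distance = 40.0 + 158 + 139 = 337 m

337.2 m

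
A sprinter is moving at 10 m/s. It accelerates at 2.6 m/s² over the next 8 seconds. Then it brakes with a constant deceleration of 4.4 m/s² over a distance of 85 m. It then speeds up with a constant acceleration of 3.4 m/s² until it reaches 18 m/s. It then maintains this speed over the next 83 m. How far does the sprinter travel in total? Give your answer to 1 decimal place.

Phase 1 (accelerating): v₀ = 10.0 m/s, a = 2.6 m/s².
v = v₀ + at = 10.0 + (2.6)(8) = 30.8 m/s
Δx = v₀t + ½at² = 10.0·8 + 0.5·2.6·8² = 163 m

Phase 2 (decelerating): v₀ = 30.8 m/s, a = -4.4 m/s².
v² = v₀² + 2aΔx = 30.8² + 2·-4.4·85 = 201 → v = 14.2 m/s
t = (v − v₀)/a = (14.2 − 30.8)/-4.4 = 3.78 s

Phase 3 (accelerating): v₀ = 14.2 m/s, a = 3.4 m/s².
v = v₀ + at → t = (18 − 14.2) / 3.4 = 1.13 s
v² = v₀² + 2aΔx → Δx = (18² − 14.2²)/(2·3.4) = 18.1 m

Phase 4 (constant speed): v₀ = 18.0 m/s, a = 0 m/s².
Constant speed: t = d/v = 83/18.0 = 4.61 s
Total distance = 163 + 85.0 + 18.1 + 83.0 = 349 m

349.3 m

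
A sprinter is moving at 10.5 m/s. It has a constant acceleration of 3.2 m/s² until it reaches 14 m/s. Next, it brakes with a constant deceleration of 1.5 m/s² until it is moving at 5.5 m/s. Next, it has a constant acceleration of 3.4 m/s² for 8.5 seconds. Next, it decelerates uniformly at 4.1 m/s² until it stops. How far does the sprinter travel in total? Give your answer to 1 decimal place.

Phase 1 (accelerating): v₀ = 10.5 m/s, a = 3.2 m/s².
v = v₀ + at → t = (14 − 10.5) / 3.2 = 1.09 s
v² = v₀² + 2aΔx → Δx = (14² − 10.5²)/(2·3.2) = 13.4 m

Phase 2 (decelerating): v₀ = 14.0 m/s, a = -1.5 m/s².
v = v₀ + at → t = (5.5 − 14.0) / -1.5 = 5.67 s
v² = v₀² + 2aΔx → Δx = (5.5² − 14.0²)/(2·-1.5) = 55.2 m

Phase 3 (accelerating): v₀ = 5.50 m/s, a = 3.4 m/s².
v = v₀ + at = 5.50 + (3.4)(8.5) = 34.4 m/s
Δx = v₀t + ½at² = 5.50·8.5 + 0.5·3.4·8.5² = 170 m

Phase 4 (decelerating): v₀ = 34.4 m/s, a = -4.1 m/s².
v = v₀ + at → t = (0 − 34.4) / -4.1 = 8.39 s
v² = v₀² + 2aΔx → Δx = (0² − 34.4²)/(2·-4.1) = 144 m
Total distance = 13.4 + 55.2 + 170 + 144 = 383 m

382.5 m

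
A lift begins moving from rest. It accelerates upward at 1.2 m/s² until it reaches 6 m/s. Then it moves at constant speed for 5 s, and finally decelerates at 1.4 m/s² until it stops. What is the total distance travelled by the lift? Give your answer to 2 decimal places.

Phase 1 (accelerating): v₀ = 0 m/s, a = 1.2 m/s².
v = v₀ + at → t = (6 − 0) / 1.2 = 5.00 s
v² = v₀² + 2aΔx → Δx = (6² − 0²)/(2·1.2) = 15.0 m

Phase 2 (constant speed): v₀ = 6.00 m/s, a = 0 m/s².
v = v₀ + at = 6.00 + (0)(5) = 6.00 m/s
Δx = v₀t + ½at² = 6.00·5 + 0.5·0·5² = 30.0 m

Phase 3 (decelerating): v₀ = 6.00 m/s, a = -1.4 m/s².
v = v₀ + at → t = (0 − 6.00) / -1.4 = 4.29 s
v² = v₀² + 2aΔx → Δx = (0² − 6.00²)/(2·-1.4) = 12.9 m
Total distance = 15.0 + 30.0 + 12.9 = 57.9 m

57.86 m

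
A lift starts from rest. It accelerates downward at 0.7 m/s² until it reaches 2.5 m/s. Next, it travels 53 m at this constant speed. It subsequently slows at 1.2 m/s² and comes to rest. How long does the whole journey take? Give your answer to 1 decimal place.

Phase 1 (accelerating): v₀ = 0 m/s, a = 0.7 m/s².
v = v₀ + at → t = (2.5 − 0) / 0.7 = 3.57 s
v² = v₀² + 2aΔx → Δx = (2.5² − 0²)/(2·0.7) = 4.46 m

Phase 2 (constant speed): v₀ = 2.50 m/s, a = 0 m/s².
Constant speed: t = d/v = 53/2.50 = 21.2 s

Phase 3 (decelerating): v₀ = 2.50 m/s, a = -1.2 m/s².
v = v₀ + at → t = (0 − 2.50) / -1.2 = 2.08 s
v² = v₀² + 2aΔx → Δx = (0² − 2.50²)/(2·-1.2) = 2.60 m
Total time = 3.57 + 21.2 + 2.08 = 26.9 s

26.9 s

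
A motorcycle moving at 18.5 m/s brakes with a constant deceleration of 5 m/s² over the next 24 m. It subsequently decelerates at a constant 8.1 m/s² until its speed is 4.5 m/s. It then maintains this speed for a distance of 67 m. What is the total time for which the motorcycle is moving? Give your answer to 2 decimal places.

17.26 s

Phase 1 (decelerating): v₀ = 18.5 m/s, a = -5 m/s².
v² = v₀² + 2aΔx = 18.5² + 2·-5·24 = 102 → v = 10.1 m/s
t = (v − v₀)/a = (10.1 − 18.5)/-5 = 1.68 s

Phase 2 (decelerating): v₀ = 10.1 m/s, a = -8.1 m/s².
v = v₀ + at → t = (4.5 − 10.1) / -8.1 = 0.693 s
v² = v₀² + 2aΔx → Δx = (4.5² − 10.1²)/(2·-8.1) = 5.06 m

Phase 3 (constant speed): v₀ = 4.50 m/s, a = 0 m/s².
Constant speed: t = d/v = 67/4.50 = 14.9 s
Total time = 1.68 + 0.693 + 14.9 = 17.3 s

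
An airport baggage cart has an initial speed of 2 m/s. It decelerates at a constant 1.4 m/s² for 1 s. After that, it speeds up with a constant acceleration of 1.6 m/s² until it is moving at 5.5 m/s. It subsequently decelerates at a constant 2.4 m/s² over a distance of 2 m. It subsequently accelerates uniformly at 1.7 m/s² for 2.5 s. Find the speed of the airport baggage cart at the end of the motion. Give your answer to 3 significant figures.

8.79 m/s

Phase 1 (decelerating): v₀ = 2.00 m/s, a = -1.4 m/s².
v = v₀ + at = 2.00 + (-1.4)(1) = 0.600 m/s
Δx = v₀t + ½at² = 2.00·1 + 0.5·-1.4·1² = 1.30 m

Phase 2 (accelerating): v₀ = 0.600 m/s, a = 1.6 m/s².
v = v₀ + at → t = (5.5 − 0.600) / 1.6 = 3.06 s
v² = v₀² + 2aΔx → Δx = (5.5² − 0.600²)/(2·1.6) = 9.34 m

Phase 3 (decelerating): v₀ = 5.50 m/s, a = -2.4 m/s².
v² = v₀² + 2aΔx = 5.50² + 2·-2.4·2 = 20.6 → v = 4.54 m/s
t = (v − v₀)/a = (4.54 − 5.50)/-2.4 = 0.398 s

Phase 4 (accelerating): v₀ = 4.54 m/s, a = 1.7 m/s².
v = v₀ + at = 4.54 + (1.7)(2.5) = 8.79 m/s
Δx = v₀t + ½at² = 4.54·2.5 + 0.5·1.7·2.5² = 16.7 m
Final speed = 8.79 m/s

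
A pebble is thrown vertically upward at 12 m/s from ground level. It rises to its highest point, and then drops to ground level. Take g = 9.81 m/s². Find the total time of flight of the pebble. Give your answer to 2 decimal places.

2.45 s

Phase 1 (rising): v₀ = 12.0 m/s, a = -9.81 m/s².
v = v₀ + at → t = (0 − 12.0) / -9.81 = 1.22 s
v² = v₀² + 2aΔx → Δx = (0² − 12.0²)/(2·-9.81) = 7.34 m

Phase 2 (falling): v₀ = 0 m/s, a = -9.81 m/s².
Falls 7.34 m from rest: t = √(2·7.34/9.81) = 1.22 s; v = g·t = 12.0 m/s.
Total time = 1.22 + 1.22 = 2.45 s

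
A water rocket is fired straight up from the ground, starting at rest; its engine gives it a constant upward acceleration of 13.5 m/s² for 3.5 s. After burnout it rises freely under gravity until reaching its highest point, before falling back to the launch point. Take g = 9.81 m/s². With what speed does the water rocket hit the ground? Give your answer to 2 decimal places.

Phase 1 (powered ascent): v₀ = 0 m/s, a = 13.5 m/s².
v = v₀ + at = 0 + (13.5)(3.5) = 47.2 m/s
Δx = v₀t + ½at² = 0·3.5 + 0.5·13.5·3.5² = 82.7 m

Phase 2 (coasting upward): v₀ = 47.2 m/s, a = -9.81 m/s².
v = v₀ + at → t = (0 − 47.2) / -9.81 = 4.82 s
v² = v₀² + 2aΔx → Δx = (0² − 47.2²)/(2·-9.81) = 114 m

Phase 3 (free fall): v₀ = 0 m/s, a = -9.81 m/s².
Falls 196 m from rest: t = √(2·196/9.81) = 6.33 s; v = g·t = 62.1 m/s.
Impact speed = 62.1 m/s

62.09 m/s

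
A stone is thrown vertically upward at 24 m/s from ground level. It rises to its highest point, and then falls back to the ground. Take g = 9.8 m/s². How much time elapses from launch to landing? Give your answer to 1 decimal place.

Phase 1 (rising): v₀ = 24.0 m/s, a = -9.8 m/s².
v = v₀ + at → t = (0 − 24.0) / -9.8 = 2.45 s
v² = v₀² + 2aΔx → Δx = (0² − 24.0²)/(2·-9.8) = 29.4 m

Phase 2 (falling): v₀ = 0 m/s, a = -9.8 m/s².
Falls 29.4 m from rest: t = √(2·29.4/9.8) = 2.45 s; v = g·t = 24.0 m/s.
Total time = 2.45 + 2.45 = 4.90 s

4.9 s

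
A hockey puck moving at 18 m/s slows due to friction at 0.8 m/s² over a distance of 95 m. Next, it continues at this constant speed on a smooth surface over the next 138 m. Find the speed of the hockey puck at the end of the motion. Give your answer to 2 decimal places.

13.11 m/s

Phase 1 (decelerating): v₀ = 18.0 m/s, a = -0.8 m/s².
v² = v₀² + 2aΔx = 18.0² + 2·-0.8·95 = 172 → v = 13.1 m/s
t = (v − v₀)/a = (13.1 − 18.0)/-0.8 = 6.11 s

Phase 2 (constant speed): v₀ = 13.1 m/s, a = 0 m/s².
Constant speed: t = d/v = 138/13.1 = 10.5 s
Final speed = 13.1 m/s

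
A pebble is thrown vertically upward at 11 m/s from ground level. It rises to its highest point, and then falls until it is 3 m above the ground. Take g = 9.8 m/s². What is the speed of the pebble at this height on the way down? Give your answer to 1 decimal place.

Phase 1 (rising): v₀ = 11.0 m/s, a = -9.8 m/s².
v = v₀ + at → t = (0 − 11.0) / -9.8 = 1.12 s
v² = v₀² + 2aΔx → Δx = (0² − 11.0²)/(2·-9.8) = 6.17 m

Phase 2 (falling): v₀ = 0 m/s, a = -9.8 m/s².
Falls 3.17 m from rest: t = √(2·3.17/9.8) = 0.805 s; v = g·t = 7.89 m/s.
Final speed = 7.89 m/s

7.9 m/s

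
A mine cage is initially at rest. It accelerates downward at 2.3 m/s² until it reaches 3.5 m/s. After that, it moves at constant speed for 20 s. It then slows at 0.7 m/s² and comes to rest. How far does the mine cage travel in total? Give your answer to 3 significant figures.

Phase 1 (accelerating): v₀ = 0 m/s, a = 2.3 m/s².
v = v₀ + at → t = (3.5 − 0) / 2.3 = 1.52 s
v² = v₀² + 2aΔx → Δx = (3.5² − 0²)/(2·2.3) = 2.66 m

Phase 2 (constant speed): v₀ = 3.50 m/s, a = 0 m/s².
v = v₀ + at = 3.50 + (0)(20) = 3.50 m/s
Δx = v₀t + ½at² = 3.50·20 + 0.5·0·20² = 70.0 m

Phase 3 (decelerating): v₀ = 3.50 m/s, a = -0.7 m/s².
v = v₀ + at → t = (0 − 3.50) / -0.7 = 5.00 s
v² = v₀² + 2aΔx → Δx = (0² − 3.50²)/(2·-0.7) = 8.75 m
Total distance = 2.66 + 70.0 + 8.75 = 81.4 m

81.4 m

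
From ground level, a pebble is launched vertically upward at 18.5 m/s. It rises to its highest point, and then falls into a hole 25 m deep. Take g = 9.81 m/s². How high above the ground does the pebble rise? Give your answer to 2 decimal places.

Phase 1 (rising): v₀ = 18.5 m/s, a = -9.81 m/s².
v = v₀ + at → t = (0 − 18.5) / -9.81 = 1.89 s
v² = v₀² + 2aΔx → Δx = (0² − 18.5²)/(2·-9.81) = 17.4 m
Maximum height = 17.4 m

17.44 m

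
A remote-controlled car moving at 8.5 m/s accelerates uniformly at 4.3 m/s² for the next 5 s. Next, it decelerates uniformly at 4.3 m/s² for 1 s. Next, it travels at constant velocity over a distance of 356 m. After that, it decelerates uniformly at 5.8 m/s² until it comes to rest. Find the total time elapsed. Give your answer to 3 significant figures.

Phase 1 (accelerating): v₀ = 8.50 m/s, a = 4.3 m/s².
v = v₀ + at = 8.50 + (4.3)(5) = 30.0 m/s
Δx = v₀t + ½at² = 8.50·5 + 0.5·4.3·5² = 96.2 m

Phase 2 (decelerating): v₀ = 30.0 m/s, a = -4.3 m/s².
v = v₀ + at = 30.0 + (-4.3)(1) = 25.7 m/s
Δx = v₀t + ½at² = 30.0·1 + 0.5·-4.3·1² = 27.9 m

Phase 3 (constant speed): v₀ = 25.7 m/s, a = 0 m/s².
Constant speed: t = d/v = 356/25.7 = 13.9 s

Phase 4 (decelerating): v₀ = 25.7 m/s, a = -5.8 m/s².
v = v₀ + at → t = (0 − 25.7) / -5.8 = 4.43 s
v² = v₀² + 2aΔx → Δx = (0² − 25.7²)/(2·-5.8) = 56.9 m
Total time = 5.00 + 1.00 + 13.9 + 4.43 = 24.3 s

24.3 s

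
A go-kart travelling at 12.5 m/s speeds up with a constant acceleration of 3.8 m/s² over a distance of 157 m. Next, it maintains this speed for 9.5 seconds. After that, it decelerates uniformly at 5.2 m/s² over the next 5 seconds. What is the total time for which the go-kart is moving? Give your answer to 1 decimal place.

20.9 s

Phase 1 (accelerating): v₀ = 12.5 m/s, a = 3.8 m/s².
v² = v₀² + 2aΔx = 12.5² + 2·3.8·157 = 1350 → v = 36.7 m/s
t = (v − v₀)/a = (36.7 − 12.5)/3.8 = 6.38 s

Phase 2 (constant speed): v₀ = 36.7 m/s, a = 0 m/s².
v = v₀ + at = 36.7 + (0)(9.5) = 36.7 m/s
Δx = v₀t + ½at² = 36.7·9.5 + 0.5·0·9.5² = 349 m

Phase 3 (decelerating): v₀ = 36.7 m/s, a = -5.2 m/s².
v = v₀ + at = 36.7 + (-5.2)(5) = 10.7 m/s
Δx = v₀t + ½at² = 36.7·5 + 0.5·-5.2·5² = 119 m
Total time = 6.38 + 9.50 + 5.00 = 20.9 s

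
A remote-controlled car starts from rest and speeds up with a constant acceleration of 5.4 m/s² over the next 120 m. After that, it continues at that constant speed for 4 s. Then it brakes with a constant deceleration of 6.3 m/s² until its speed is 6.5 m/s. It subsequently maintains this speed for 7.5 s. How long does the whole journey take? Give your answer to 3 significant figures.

22.8 s

Phase 1 (accelerating): v₀ = 0 m/s, a = 5.4 m/s².
v² = v₀² + 2aΔx = 0² + 2·5.4·120 = 1300 → v = 36.0 m/s
t = (v − v₀)/a = (36.0 − 0)/5.4 = 6.67 s

Phase 2 (constant speed): v₀ = 36.0 m/s, a = 0 m/s².
v = v₀ + at = 36.0 + (0)(4) = 36.0 m/s
Δx = v₀t + ½at² = 36.0·4 + 0.5·0·4² = 144 m

Phase 3 (decelerating): v₀ = 36.0 m/s, a = -6.3 m/s².
v = v₀ + at → t = (6.5 − 36.0) / -6.3 = 4.68 s
v² = v₀² + 2aΔx → Δx = (6.5² − 36.0²)/(2·-6.3) = 99.5 m

Phase 4 (constant speed): v₀ = 6.50 m/s, a = 0 m/s².
v = v₀ + at = 6.50 + (0)(7.5) = 6.50 m/s
Δx = v₀t + ½at² = 6.50·7.5 + 0.5·0·7.5² = 48.8 m
Total time = 6.67 + 4.00 + 4.68 + 7.50 = 22.8 s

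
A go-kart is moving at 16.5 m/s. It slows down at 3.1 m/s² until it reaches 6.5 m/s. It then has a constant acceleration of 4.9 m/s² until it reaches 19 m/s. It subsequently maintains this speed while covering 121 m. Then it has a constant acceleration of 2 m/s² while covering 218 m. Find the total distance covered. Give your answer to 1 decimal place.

Phase 1 (decelerating): v₀ = 16.5 m/s, a = -3.1 m/s².
v = v₀ + at → t = (6.5 − 16.5) / -3.1 = 3.23 s
v² = v₀² + 2aΔx → Δx = (6.5² − 16.5²)/(2·-3.1) = 37.1 m

Phase 2 (accelerating): v₀ = 6.50 m/s, a = 4.9 m/s².
v = v₀ + at → t = (19 − 6.50) / 4.9 = 2.55 s
v² = v₀² + 2aΔx → Δx = (19² − 6.50²)/(2·4.9) = 32.5 m

Phase 3 (constant speed): v₀ = 19.0 m/s, a = 0 m/s².
Constant speed: t = d/v = 121/19.0 = 6.37 s

Phase 4 (accelerating): v₀ = 19.0 m/s, a = 2 m/s².
v² = v₀² + 2aΔx = 19.0² + 2·2·218 = 1230 → v = 35.1 m/s
t = (v − v₀)/a = (35.1 − 19.0)/2 = 8.06 s
Total distance = 37.1 + 32.5 + 121 + 218 = 409 m

408.6 m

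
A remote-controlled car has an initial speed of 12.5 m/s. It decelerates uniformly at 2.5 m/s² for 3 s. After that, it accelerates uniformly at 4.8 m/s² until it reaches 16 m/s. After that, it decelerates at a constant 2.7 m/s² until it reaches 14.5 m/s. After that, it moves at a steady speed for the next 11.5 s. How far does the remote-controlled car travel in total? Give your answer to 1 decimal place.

Phase 1 (decelerating): v₀ = 12.5 m/s, a = -2.5 m/s².
v = v₀ + at = 12.5 + (-2.5)(3) = 5.00 m/s
Δx = v₀t + ½at² = 12.5·3 + 0.5·-2.5·3² = 26.2 m

Phase 2 (accelerating): v₀ = 5.00 m/s, a = 4.8 m/s².
v = v₀ + at → t = (16 − 5.00) / 4.8 = 2.29 s
v² = v₀² + 2aΔx → Δx = (16² − 5.00²)/(2·4.8) = 24.1 m

Phase 3 (decelerating): v₀ = 16.0 m/s, a = -2.7 m/s².
v = v₀ + at → t = (14.5 − 16.0) / -2.7 = 0.556 s
v² = v₀² + 2aΔx → Δx = (14.5² − 16.0²)/(2·-2.7) = 8.47 m

Phase 4 (constant speed): v₀ = 14.5 m/s, a = 0 m/s².
v = v₀ + at = 14.5 + (0)(11.5) = 14.5 m/s
Δx = v₀t + ½at² = 14.5·11.5 + 0.5·0·11.5² = 167 m
Total distance = 26.2 + 24.1 + 8.47 + 167 = 226 m

225.5 m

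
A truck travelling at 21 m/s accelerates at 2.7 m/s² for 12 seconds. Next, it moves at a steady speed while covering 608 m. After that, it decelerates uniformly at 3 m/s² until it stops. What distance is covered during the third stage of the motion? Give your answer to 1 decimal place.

475.3 m

Phase 1 (accelerating): v₀ = 21.0 m/s, a = 2.7 m/s².
v = v₀ + at = 21.0 + (2.7)(12) = 53.4 m/s
Δx = v₀t + ½at² = 21.0·12 + 0.5·2.7·12² = 446 m

Phase 2 (constant speed): v₀ = 53.4 m/s, a = 0 m/s².
Constant speed: t = d/v = 608/53.4 = 11.4 s

Phase 3 (decelerating): v₀ = 53.4 m/s, a = -3 m/s².
v = v₀ + at → t = (0 − 53.4) / -3 = 17.8 s
v² = v₀² + 2aΔx → Δx = (0² − 53.4²)/(2·-3) = 475 m
Distance in phase 3 = 475 m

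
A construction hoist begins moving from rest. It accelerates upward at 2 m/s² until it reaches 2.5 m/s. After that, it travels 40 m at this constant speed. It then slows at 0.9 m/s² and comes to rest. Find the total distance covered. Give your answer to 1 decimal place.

Phase 1 (accelerating): v₀ = 0 m/s, a = 2 m/s².
v = v₀ + at → t = (2.5 − 0) / 2 = 1.25 s
v² = v₀² + 2aΔx → Δx = (2.5² − 0²)/(2·2) = 1.56 m

Phase 2 (constant speed): v₀ = 2.50 m/s, a = 0 m/s².
Constant speed: t = d/v = 40/2.50 = 16.0 s

Phase 3 (decelerating): v₀ = 2.50 m/s, a = -0.9 m/s².
v = v₀ + at → t = (0 − 2.50) / -0.9 = 2.78 s
v² = v₀² + 2aΔx → Δx = (0² − 2.50²)/(2·-0.9) = 3.47 m
Total distance = 1.56 + 40.0 + 3.47 = 45.0 m

45.0 m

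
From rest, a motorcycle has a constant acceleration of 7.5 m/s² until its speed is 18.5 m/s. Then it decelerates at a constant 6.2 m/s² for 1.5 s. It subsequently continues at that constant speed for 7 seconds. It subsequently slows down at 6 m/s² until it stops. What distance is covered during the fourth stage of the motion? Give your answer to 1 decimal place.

7.1 m

Phase 1 (accelerating): v₀ = 0 m/s, a = 7.5 m/s².
v = v₀ + at → t = (18.5 − 0) / 7.5 = 2.47 s
v² = v₀² + 2aΔx → Δx = (18.5² − 0²)/(2·7.5) = 22.8 m

Phase 2 (decelerating): v₀ = 18.5 m/s, a = -6.2 m/s².
v = v₀ + at = 18.5 + (-6.2)(1.5) = 9.20 m/s
Δx = v₀t + ½at² = 18.5·1.5 + 0.5·-6.2·1.5² = 20.8 m

Phase 3 (constant speed): v₀ = 9.20 m/s, a = 0 m/s².
v = v₀ + at = 9.20 + (0)(7) = 9.20 m/s
Δx = v₀t + ½at² = 9.20·7 + 0.5·0·7² = 64.4 m

Phase 4 (decelerating): v₀ = 9.20 m/s, a = -6 m/s².
v = v₀ + at → t = (0 − 9.20) / -6 = 1.53 s
v² = v₀² + 2aΔx → Δx = (0² − 9.20²)/(2·-6) = 7.05 m
Distance in phase 4 = 7.05 m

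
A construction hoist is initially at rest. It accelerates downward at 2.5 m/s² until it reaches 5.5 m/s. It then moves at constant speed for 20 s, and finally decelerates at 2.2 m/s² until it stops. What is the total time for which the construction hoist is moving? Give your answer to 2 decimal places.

Phase 1 (accelerating): v₀ = 0 m/s, a = 2.5 m/s².
v = v₀ + at → t = (5.5 − 0) / 2.5 = 2.20 s
v² = v₀² + 2aΔx → Δx = (5.5² − 0²)/(2·2.5) = 6.05 m

Phase 2 (constant speed): v₀ = 5.50 m/s, a = 0 m/s².
v = v₀ + at = 5.50 + (0)(20) = 5.50 m/s
Δx = v₀t + ½at² = 5.50·20 + 0.5·0·20² = 110 m

Phase 3 (decelerating): v₀ = 5.50 m/s, a = -2.2 m/s².
v = v₀ + at → t = (0 − 5.50) / -2.2 = 2.50 s
v² = v₀² + 2aΔx → Δx = (0² − 5.50²)/(2·-2.2) = 6.87 m
Total time = 2.20 + 20.0 + 2.50 = 24.7 s

24.70 s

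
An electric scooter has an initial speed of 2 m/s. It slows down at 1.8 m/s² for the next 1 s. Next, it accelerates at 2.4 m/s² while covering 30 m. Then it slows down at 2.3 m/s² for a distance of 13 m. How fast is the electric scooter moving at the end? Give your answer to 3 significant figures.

Phase 1 (decelerating): v₀ = 2.00 m/s, a = -1.8 m/s².
v = v₀ + at = 2.00 + (-1.8)(1) = 0.200 m/s
Δx = v₀t + ½at² = 2.00·1 + 0.5·-1.8·1² = 1.10 m

Phase 2 (accelerating): v₀ = 0.200 m/s, a = 2.4 m/s².
v² = v₀² + 2aΔx = 0.200² + 2·2.4·30 = 144 → v = 12.0 m/s
t = (v − v₀)/a = (12.0 − 0.200)/2.4 = 4.92 s

Phase 3 (decelerating): v₀ = 12.0 m/s, a = -2.3 m/s².
v² = v₀² + 2aΔx = 12.0² + 2·-2.3·13 = 84.2 → v = 9.18 m/s
t = (v − v₀)/a = (9.18 − 12.0)/-2.3 = 1.23 s
Final speed = 9.18 m/s

9.18 m/s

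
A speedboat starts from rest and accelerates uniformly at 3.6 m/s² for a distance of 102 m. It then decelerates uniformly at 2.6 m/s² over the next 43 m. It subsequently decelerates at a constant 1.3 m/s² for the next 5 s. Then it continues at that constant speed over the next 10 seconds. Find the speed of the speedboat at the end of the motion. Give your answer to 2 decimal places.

Phase 1 (accelerating): v₀ = 0 m/s, a = 3.6 m/s².
v² = v₀² + 2aΔx = 0² + 2·3.6·102 = 734 → v = 27.1 m/s
t = (v − v₀)/a = (27.1 − 0)/3.6 = 7.53 s

Phase 2 (decelerating): v₀ = 27.1 m/s, a = -2.6 m/s².
v² = v₀² + 2aΔx = 27.1² + 2·-2.6·43 = 511 → v = 22.6 m/s
t = (v − v₀)/a = (22.6 − 27.1)/-2.6 = 1.73 s

Phase 3 (decelerating): v₀ = 22.6 m/s, a = -1.3 m/s².
v = v₀ + at = 22.6 + (-1.3)(5) = 16.1 m/s
Δx = v₀t + ½at² = 22.6·5 + 0.5·-1.3·5² = 96.8 m

Phase 4 (constant speed): v₀ = 16.1 m/s, a = 0 m/s².
v = v₀ + at = 16.1 + (0)(10) = 16.1 m/s
Δx = v₀t + ½at² = 16.1·10 + 0.5·0·10² = 161 m
Final speed = 16.1 m/s

16.10 m/s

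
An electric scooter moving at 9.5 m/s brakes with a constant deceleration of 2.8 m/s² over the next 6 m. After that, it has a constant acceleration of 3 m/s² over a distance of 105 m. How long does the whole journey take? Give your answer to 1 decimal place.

6.9 s

Phase 1 (decelerating): v₀ = 9.50 m/s, a = -2.8 m/s².
v² = v₀² + 2aΔx = 9.50² + 2·-2.8·6 = 56.7 → v = 7.53 m/s
t = (v − v₀)/a = (7.53 − 9.50)/-2.8 = 0.705 s

Phase 2 (accelerating): v₀ = 7.53 m/s, a = 3 m/s².
v² = v₀² + 2aΔx = 7.53² + 2·3·105 = 687 → v = 26.2 m/s
t = (v − v₀)/a = (26.2 − 7.53)/3 = 6.23 s
Total time = 0.705 + 6.23 = 6.93 s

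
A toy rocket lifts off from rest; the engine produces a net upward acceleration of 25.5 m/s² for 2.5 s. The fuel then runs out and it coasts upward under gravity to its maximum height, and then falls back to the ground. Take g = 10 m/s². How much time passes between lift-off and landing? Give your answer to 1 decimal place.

Phase 1 (powered ascent): v₀ = 0 m/s, a = 25.5 m/s².
v = v₀ + at = 0 + (25.5)(2.5) = 63.8 m/s
Δx = v₀t + ½at² = 0·2.5 + 0.5·25.5·2.5² = 79.7 m

Phase 2 (coasting upward): v₀ = 63.8 m/s, a = -10 m/s².
v = v₀ + at → t = (0 − 63.8) / -10 = 6.38 s
v² = v₀² + 2aΔx → Δx = (0² − 63.8²)/(2·-10) = 203 m

Phase 3 (free fall): v₀ = 0 m/s, a = -10 m/s².
Falls 283 m from rest: t = √(2·283/10) = 7.52 s; v = g·t = 75.2 m/s.
Total time = 2.50 + 6.38 + 7.52 = 16.4 s

16.4 s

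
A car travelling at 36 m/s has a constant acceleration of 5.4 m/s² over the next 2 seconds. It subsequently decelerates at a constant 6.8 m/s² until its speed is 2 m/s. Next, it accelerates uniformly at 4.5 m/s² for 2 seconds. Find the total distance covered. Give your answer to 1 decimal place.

Phase 1 (accelerating): v₀ = 36.0 m/s, a = 5.4 m/s².
v = v₀ + at = 36.0 + (5.4)(2) = 46.8 m/s
Δx = v₀t + ½at² = 36.0·2 + 0.5·5.4·2² = 82.8 m

Phase 2 (decelerating): v₀ = 46.8 m/s, a = -6.8 m/s².
v = v₀ + at → t = (2 − 46.8) / -6.8 = 6.59 s
v² = v₀² + 2aΔx → Δx = (2² − 46.8²)/(2·-6.8) = 161 m

Phase 3 (accelerating): v₀ = 2.00 m/s, a = 4.5 m/s².
v = v₀ + at = 2.00 + (4.5)(2) = 11.0 m/s
Δx = v₀t + ½at² = 2.00·2 + 0.5·4.5·2² = 13.0 m
Total distance = 82.8 + 161 + 13.0 = 257 m

256.6 m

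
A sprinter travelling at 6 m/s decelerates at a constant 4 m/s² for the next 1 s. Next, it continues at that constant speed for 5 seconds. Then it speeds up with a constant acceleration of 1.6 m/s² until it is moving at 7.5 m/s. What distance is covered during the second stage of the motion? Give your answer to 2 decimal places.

10.00 m

Phase 1 (decelerating): v₀ = 6.00 m/s, a = -4 m/s².
v = v₀ + at = 6.00 + (-4)(1) = 2.00 m/s
Δx = v₀t + ½at² = 6.00·1 + 0.5·-4·1² = 4.00 m

Phase 2 (constant speed): v₀ = 2.00 m/s, a = 0 m/s².
v = v₀ + at = 2.00 + (0)(5) = 2.00 m/s
Δx = v₀t + ½at² = 2.00·5 + 0.5·0·5² = 10.0 m
Distance in phase 2 = 10.0 m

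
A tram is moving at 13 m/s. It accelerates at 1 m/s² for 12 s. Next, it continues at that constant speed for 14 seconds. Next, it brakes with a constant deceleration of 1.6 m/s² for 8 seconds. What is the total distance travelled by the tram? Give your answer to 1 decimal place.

Phase 1 (accelerating): v₀ = 13.0 m/s, a = 1 m/s².
v = v₀ + at = 13.0 + (1)(12) = 25.0 m/s
Δx = v₀t + ½at² = 13.0·12 + 0.5·1·12² = 228 m

Phase 2 (constant speed): v₀ = 25.0 m/s, a = 0 m/s².
v = v₀ + at = 25.0 + (0)(14) = 25.0 m/s
Δx = v₀t + ½at² = 25.0·14 + 0.5·0·14² = 350 m

Phase 3 (decelerating): v₀ = 25.0 m/s, a = -1.6 m/s².
v = v₀ + at = 25.0 + (-1.6)(8) = 12.2 m/s
Δx = v₀t + ½at² = 25.0·8 + 0.5·-1.6·8² = 149 m
Total distance = 228 + 350 + 149 = 727 m

726.8 m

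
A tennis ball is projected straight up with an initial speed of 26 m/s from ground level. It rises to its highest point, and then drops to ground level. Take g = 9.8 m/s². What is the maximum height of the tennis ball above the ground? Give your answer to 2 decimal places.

34.49 m

Phase 1 (rising): v₀ = 26.0 m/s, a = -9.8 m/s².
v = v₀ + at → t = (0 − 26.0) / -9.8 = 2.65 s
v² = v₀² + 2aΔx → Δx = (0² − 26.0²)/(2·-9.8) = 34.5 m
Maximum height = 34.5 m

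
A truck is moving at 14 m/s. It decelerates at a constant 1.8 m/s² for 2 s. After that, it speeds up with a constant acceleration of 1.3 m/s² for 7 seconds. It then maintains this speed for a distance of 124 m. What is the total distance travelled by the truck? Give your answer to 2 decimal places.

253.05 m

Phase 1 (decelerating): v₀ = 14.0 m/s, a = -1.8 m/s².
v = v₀ + at = 14.0 + (-1.8)(2) = 10.4 m/s
Δx = v₀t + ½at² = 14.0·2 + 0.5·-1.8·2² = 24.4 m

Phase 2 (accelerating): v₀ = 10.4 m/s, a = 1.3 m/s².
v = v₀ + at = 10.4 + (1.3)(7) = 19.5 m/s
Δx = v₀t + ½at² = 10.4·7 + 0.5·1.3·7² = 105 m

Phase 3 (constant speed): v₀ = 19.5 m/s, a = 0 m/s².
Constant speed: t = d/v = 124/19.5 = 6.36 s
Total distance = 24.4 + 105 + 124 = 253 m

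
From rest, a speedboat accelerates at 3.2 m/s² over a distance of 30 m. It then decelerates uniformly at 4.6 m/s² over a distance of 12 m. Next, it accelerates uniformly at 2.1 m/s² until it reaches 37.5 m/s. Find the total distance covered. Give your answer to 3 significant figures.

357 m

Phase 1 (accelerating): v₀ = 0 m/s, a = 3.2 m/s².
v² = v₀² + 2aΔx = 0² + 2·3.2·30 = 192 → v = 13.9 m/s
t = (v − v₀)/a = (13.9 − 0)/3.2 = 4.33 s

Phase 2 (decelerating): v₀ = 13.9 m/s, a = -4.6 m/s².
v² = v₀² + 2aΔx = 13.9² + 2·-4.6·12 = 81.6 → v = 9.03 m/s
t = (v − v₀)/a = (9.03 − 13.9)/-4.6 = 1.05 s

Phase 3 (accelerating): v₀ = 9.03 m/s, a = 2.1 m/s².
v = v₀ + at → t = (37.5 − 9.03) / 2.1 = 13.6 s
v² = v₀² + 2aΔx → Δx = (37.5² − 9.03²)/(2·2.1) = 315 m
Total distance = 30.0 + 12.0 + 315 = 357 m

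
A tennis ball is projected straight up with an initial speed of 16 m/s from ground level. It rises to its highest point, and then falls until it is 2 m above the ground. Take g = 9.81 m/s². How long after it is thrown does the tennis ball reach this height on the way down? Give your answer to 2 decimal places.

Phase 1 (rising): v₀ = 16.0 m/s, a = -9.81 m/s².
v = v₀ + at → t = (0 − 16.0) / -9.81 = 1.63 s
v² = v₀² + 2aΔx → Δx = (0² − 16.0²)/(2·-9.81) = 13.0 m

Phase 2 (falling): v₀ = 0 m/s, a = -9.81 m/s².
Falls 11.0 m from rest: t = √(2·11.0/9.81) = 1.50 s; v = g·t = 14.7 m/s.
Total time = 1.63 + 1.50 = 3.13 s

3.13 s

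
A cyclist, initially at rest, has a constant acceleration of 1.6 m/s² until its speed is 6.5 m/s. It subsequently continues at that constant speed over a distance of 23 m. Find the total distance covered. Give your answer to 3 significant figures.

36.2 m

Phase 1 (accelerating): v₀ = 0 m/s, a = 1.6 m/s².
v = v₀ + at → t = (6.5 − 0) / 1.6 = 4.06 s
v² = v₀² + 2aΔx → Δx = (6.5² − 0²)/(2·1.6) = 13.2 m

Phase 2 (constant speed): v₀ = 6.50 m/s, a = 0 m/s².
Constant speed: t = d/v = 23/6.50 = 3.54 s
Total distance = 13.2 + 23.0 = 36.2 m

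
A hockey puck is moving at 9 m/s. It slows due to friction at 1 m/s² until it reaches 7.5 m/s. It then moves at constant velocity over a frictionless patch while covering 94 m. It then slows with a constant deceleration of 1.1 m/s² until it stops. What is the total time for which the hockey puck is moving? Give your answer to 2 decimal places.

20.85 s

Phase 1 (decelerating): v₀ = 9.00 m/s, a = -1 m/s².
v = v₀ + at → t = (7.5 − 9.00) / -1 = 1.50 s
v² = v₀² + 2aΔx → Δx = (7.5² − 9.00²)/(2·-1) = 12.4 m

Phase 2 (constant speed): v₀ = 7.50 m/s, a = 0 m/s².
Constant speed: t = d/v = 94/7.50 = 12.5 s

Phase 3 (decelerating): v₀ = 7.50 m/s, a = -1.1 m/s².
v = v₀ + at → t = (0 − 7.50) / -1.1 = 6.82 s
v² = v₀² + 2aΔx → Δx = (0² − 7.50²)/(2·-1.1) = 25.6 m
Total time = 1.50 + 12.5 + 6.82 = 20.9 s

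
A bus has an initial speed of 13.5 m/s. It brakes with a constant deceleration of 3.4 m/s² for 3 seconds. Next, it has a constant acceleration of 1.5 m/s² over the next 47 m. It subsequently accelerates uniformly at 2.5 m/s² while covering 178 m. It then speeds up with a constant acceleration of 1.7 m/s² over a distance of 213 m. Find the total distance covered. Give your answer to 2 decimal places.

Phase 1 (decelerating): v₀ = 13.5 m/s, a = -3.4 m/s².
v = v₀ + at = 13.5 + (-3.4)(3) = 3.30 m/s
Δx = v₀t + ½at² = 13.5·3 + 0.5·-3.4·3² = 25.2 m

Phase 2 (accelerating): v₀ = 3.30 m/s, a = 1.5 m/s².
v² = v₀² + 2aΔx = 3.30² + 2·1.5·47 = 152 → v = 12.3 m/s
t = (v − v₀)/a = (12.3 − 3.30)/1.5 = 6.02 s

Phase 3 (accelerating): v₀ = 12.3 m/s, a = 2.5 m/s².
v² = v₀² + 2aΔx = 12.3² + 2·2.5·178 = 1040 → v = 32.3 m/s
t = (v − v₀)/a = (32.3 − 12.3)/2.5 = 7.98 s

Phase 4 (accelerating): v₀ = 32.3 m/s, a = 1.7 m/s².
v² = v₀² + 2aΔx = 32.3² + 2·1.7·213 = 1770 → v = 42.0 m/s
t = (v − v₀)/a = (42.0 − 32.3)/1.7 = 5.73 s
Total distance = 25.2 + 47.0 + 178 + 213 = 463 m

463.20 m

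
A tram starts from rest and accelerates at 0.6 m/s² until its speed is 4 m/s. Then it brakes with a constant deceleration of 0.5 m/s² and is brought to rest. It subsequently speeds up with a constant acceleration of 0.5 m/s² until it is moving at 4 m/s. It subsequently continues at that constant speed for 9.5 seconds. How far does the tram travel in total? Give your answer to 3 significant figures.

83.3 m

Phase 1 (accelerating): v₀ = 0 m/s, a = 0.6 m/s².
v = v₀ + at → t = (4 − 0) / 0.6 = 6.67 s
v² = v₀² + 2aΔx → Δx = (4² − 0²)/(2·0.6) = 13.3 m

Phase 2 (decelerating): v₀ = 4.00 m/s, a = -0.5 m/s².
v = v₀ + at → t = (0 − 4.00) / -0.5 = 8.00 s
v² = v₀² + 2aΔx → Δx = (0² − 4.00²)/(2·-0.5) = 16.0 m

Phase 3 (accelerating): v₀ = 0 m/s, a = 0.5 m/s².
v = v₀ + at → t = (4 − 0) / 0.5 = 8.00 s
v² = v₀² + 2aΔx → Δx = (4² − 0²)/(2·0.5) = 16.0 m

Phase 4 (constant speed): v₀ = 4.00 m/s, a = 0 m/s².
v = v₀ + at = 4.00 + (0)(9.5) = 4.00 m/s
Δx = v₀t + ½at² = 4.00·9.5 + 0.5·0·9.5² = 38.0 m
Total distance = 13.3 + 16.0 + 16.0 + 38.0 = 83.3 m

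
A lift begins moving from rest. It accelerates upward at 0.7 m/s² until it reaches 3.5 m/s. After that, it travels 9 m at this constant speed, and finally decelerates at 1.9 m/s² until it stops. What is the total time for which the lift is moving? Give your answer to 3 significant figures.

Phase 1 (accelerating): v₀ = 0 m/s, a = 0.7 m/s².
v = v₀ + at → t = (3.5 − 0) / 0.7 = 5.00 s
v² = v₀² + 2aΔx → Δx = (3.5² − 0²)/(2·0.7) = 8.75 m

Phase 2 (constant speed): v₀ = 3.50 m/s, a = 0 m/s².
Constant speed: t = d/v = 9/3.50 = 2.57 s

Phase 3 (decelerating): v₀ = 3.50 m/s, a = -1.9 m/s².
v = v₀ + at → t = (0 − 3.50) / -1.9 = 1.84 s
v² = v₀² + 2aΔx → Δx = (0² − 3.50²)/(2·-1.9) = 3.22 m
Total time = 5.00 + 2.57 + 1.84 = 9.41 s

9.41 s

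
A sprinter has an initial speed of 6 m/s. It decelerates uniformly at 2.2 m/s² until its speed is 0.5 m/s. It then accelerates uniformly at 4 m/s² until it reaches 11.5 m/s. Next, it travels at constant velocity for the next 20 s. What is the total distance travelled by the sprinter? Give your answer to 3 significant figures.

255 m

Phase 1 (decelerating): v₀ = 6.00 m/s, a = -2.2 m/s².
v = v₀ + at → t = (0.5 − 6.00) / -2.2 = 2.50 s
v² = v₀² + 2aΔx → Δx = (0.5² − 6.00²)/(2·-2.2) = 8.12 m

Phase 2 (accelerating): v₀ = 0.500 m/s, a = 4 m/s².
v = v₀ + at → t = (11.5 − 0.500) / 4 = 2.75 s
v² = v₀² + 2aΔx → Δx = (11.5² − 0.500²)/(2·4) = 16.5 m

Phase 3 (constant speed): v₀ = 11.5 m/s, a = 0 m/s².
v = v₀ + at = 11.5 + (0)(20) = 11.5 m/s
Δx = v₀t + ½at² = 11.5·20 + 0.5·0·20² = 230 m
Total distance = 8.12 + 16.5 + 230 = 255 m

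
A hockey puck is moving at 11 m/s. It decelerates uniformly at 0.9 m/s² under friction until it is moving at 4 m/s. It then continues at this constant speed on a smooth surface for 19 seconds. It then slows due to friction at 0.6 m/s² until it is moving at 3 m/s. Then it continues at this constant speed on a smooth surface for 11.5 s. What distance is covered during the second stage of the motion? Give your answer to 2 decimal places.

76.00 m

Phase 1 (decelerating): v₀ = 11.0 m/s, a = -0.9 m/s².
v = v₀ + at → t = (4 − 11.0) / -0.9 = 7.78 s
v² = v₀² + 2aΔx → Δx = (4² − 11.0²)/(2·-0.9) = 58.3 m

Phase 2 (constant speed): v₀ = 4.00 m/s, a = 0 m/s².
v = v₀ + at = 4.00 + (0)(19) = 4.00 m/s
Δx = v₀t + ½at² = 4.00·19 + 0.5·0·19² = 76.0 m
Distance in phase 2 = 76.0 m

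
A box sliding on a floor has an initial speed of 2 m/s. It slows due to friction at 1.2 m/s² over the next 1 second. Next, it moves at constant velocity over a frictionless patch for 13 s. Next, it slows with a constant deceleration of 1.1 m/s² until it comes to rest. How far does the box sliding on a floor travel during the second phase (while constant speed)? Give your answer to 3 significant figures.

Phase 1 (decelerating): v₀ = 2.00 m/s, a = -1.2 m/s².
v = v₀ + at = 2.00 + (-1.2)(1) = 0.800 m/s
Δx = v₀t + ½at² = 2.00·1 + 0.5·-1.2·1² = 1.40 m

Phase 2 (constant speed): v₀ = 0.800 m/s, a = 0 m/s².
v = v₀ + at = 0.800 + (0)(13) = 0.800 m/s
Δx = v₀t + ½at² = 0.800·13 + 0.5·0·13² = 10.4 m
Distance in phase 2 = 10.4 m

10.4 m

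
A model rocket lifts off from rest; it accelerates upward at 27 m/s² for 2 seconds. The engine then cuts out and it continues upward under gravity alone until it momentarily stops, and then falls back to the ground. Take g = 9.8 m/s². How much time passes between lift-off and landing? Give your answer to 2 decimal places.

13.94 s

Phase 1 (powered ascent): v₀ = 0 m/s, a = 27 m/s².
v = v₀ + at = 0 + (27)(2) = 54.0 m/s
Δx = v₀t + ½at² = 0·2 + 0.5·27·2² = 54.0 m

Phase 2 (coasting upward): v₀ = 54.0 m/s, a = -9.8 m/s².
v = v₀ + at → t = (0 − 54.0) / -9.8 = 5.51 s
v² = v₀² + 2aΔx → Δx = (0² − 54.0²)/(2·-9.8) = 149 m

Phase 3 (free fall): v₀ = 0 m/s, a = -9.8 m/s².
Falls 203 m from rest: t = √(2·203/9.8) = 6.43 s; v = g·t = 63.0 m/s.
Total time = 2.00 + 5.51 + 6.43 = 13.9 s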